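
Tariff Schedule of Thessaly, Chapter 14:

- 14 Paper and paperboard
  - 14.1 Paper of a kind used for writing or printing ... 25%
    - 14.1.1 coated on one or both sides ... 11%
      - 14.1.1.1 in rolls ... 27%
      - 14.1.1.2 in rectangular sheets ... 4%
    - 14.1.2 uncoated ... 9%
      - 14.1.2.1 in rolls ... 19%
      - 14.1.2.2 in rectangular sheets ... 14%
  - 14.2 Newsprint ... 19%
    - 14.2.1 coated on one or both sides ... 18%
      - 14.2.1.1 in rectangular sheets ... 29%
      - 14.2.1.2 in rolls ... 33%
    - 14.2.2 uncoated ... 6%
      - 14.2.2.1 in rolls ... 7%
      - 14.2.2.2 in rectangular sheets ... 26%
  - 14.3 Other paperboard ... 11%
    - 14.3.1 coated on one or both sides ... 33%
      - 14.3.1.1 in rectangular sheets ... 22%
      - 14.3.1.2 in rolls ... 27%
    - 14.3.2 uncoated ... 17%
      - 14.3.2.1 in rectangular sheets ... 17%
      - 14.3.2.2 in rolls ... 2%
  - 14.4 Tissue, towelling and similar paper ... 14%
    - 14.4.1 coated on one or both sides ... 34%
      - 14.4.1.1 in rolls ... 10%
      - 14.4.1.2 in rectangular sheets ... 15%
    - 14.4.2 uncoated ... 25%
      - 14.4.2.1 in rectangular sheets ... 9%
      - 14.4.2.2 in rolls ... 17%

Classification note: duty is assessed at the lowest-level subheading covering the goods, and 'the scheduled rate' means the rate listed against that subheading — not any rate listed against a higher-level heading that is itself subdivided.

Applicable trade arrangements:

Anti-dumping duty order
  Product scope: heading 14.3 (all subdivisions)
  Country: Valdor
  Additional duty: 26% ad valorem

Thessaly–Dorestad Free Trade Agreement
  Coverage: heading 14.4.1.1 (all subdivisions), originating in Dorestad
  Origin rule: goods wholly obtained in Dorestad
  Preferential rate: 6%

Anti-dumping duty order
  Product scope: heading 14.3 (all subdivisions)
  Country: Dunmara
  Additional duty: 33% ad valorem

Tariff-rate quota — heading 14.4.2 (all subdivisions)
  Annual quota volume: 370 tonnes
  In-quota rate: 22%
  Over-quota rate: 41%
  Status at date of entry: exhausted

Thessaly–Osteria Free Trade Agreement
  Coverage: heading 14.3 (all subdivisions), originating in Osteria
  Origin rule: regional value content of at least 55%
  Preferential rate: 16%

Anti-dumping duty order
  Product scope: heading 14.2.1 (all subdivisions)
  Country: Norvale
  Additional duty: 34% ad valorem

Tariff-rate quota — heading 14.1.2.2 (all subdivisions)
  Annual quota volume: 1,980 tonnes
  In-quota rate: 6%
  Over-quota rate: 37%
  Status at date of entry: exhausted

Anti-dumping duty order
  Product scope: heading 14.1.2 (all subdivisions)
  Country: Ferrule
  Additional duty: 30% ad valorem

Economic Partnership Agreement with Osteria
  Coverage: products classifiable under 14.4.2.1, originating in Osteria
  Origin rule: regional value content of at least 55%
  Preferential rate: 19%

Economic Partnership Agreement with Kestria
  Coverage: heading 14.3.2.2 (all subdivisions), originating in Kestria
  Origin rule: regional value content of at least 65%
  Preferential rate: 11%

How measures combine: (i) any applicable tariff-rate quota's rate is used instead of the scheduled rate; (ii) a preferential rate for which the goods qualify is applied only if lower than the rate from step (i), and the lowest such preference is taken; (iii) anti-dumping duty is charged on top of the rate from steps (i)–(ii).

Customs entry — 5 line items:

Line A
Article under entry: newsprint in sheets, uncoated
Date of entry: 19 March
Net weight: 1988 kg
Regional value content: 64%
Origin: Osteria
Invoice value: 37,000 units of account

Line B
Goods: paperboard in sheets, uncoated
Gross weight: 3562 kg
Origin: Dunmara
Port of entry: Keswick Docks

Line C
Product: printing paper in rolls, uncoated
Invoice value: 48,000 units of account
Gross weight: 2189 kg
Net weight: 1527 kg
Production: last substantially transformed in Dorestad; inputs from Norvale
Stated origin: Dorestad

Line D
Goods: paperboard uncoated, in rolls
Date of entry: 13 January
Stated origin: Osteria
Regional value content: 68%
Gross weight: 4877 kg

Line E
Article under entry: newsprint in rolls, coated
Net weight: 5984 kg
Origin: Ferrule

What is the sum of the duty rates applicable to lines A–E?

Line A: newsprint → 14.2; uncoated → 14.2.2; in sheets → 14.2.2.2. Scheduled 26%. Osteria agreement on 14.3: 14.2.2.2 not covered; Osteria agreement on 14.4.2.1: 14.2.2.2 not covered. → 26%.
Line B: paperboard → 14.3; uncoated → 14.3.2; in sheets → 14.3.2.1. Scheduled 17%. anti-dumping (Dunmara, 14.3): +33%; total 17% + 33% = 50%. → 50%.
Line C: printing paper → 14.1; uncoated → 14.1.2; in rolls → 14.1.2.1. Scheduled 19%. Dorestad agreement on 14.4.1.1: 14.1.2.1 not covered. → 19%.
Line D: paperboard → 14.3; uncoated → 14.3.2; in rolls → 14.3.2.2. Scheduled 2%. Osteria agreement on 14.3: RVC ≥ 55% → 16% available; Osteria agreement on 14.4.2.1: 14.3.2.2 not covered; preference 16% not lower than 2% → no reduction. → 2%.
Line E: newsprint → 14.2; coated → 14.2.1; in rolls → 14.2.1.2. Scheduled 33%. No special measure applies. → 33%.
Sum: 26% + 50% + 19% + 2% + 33% = 130%.

130%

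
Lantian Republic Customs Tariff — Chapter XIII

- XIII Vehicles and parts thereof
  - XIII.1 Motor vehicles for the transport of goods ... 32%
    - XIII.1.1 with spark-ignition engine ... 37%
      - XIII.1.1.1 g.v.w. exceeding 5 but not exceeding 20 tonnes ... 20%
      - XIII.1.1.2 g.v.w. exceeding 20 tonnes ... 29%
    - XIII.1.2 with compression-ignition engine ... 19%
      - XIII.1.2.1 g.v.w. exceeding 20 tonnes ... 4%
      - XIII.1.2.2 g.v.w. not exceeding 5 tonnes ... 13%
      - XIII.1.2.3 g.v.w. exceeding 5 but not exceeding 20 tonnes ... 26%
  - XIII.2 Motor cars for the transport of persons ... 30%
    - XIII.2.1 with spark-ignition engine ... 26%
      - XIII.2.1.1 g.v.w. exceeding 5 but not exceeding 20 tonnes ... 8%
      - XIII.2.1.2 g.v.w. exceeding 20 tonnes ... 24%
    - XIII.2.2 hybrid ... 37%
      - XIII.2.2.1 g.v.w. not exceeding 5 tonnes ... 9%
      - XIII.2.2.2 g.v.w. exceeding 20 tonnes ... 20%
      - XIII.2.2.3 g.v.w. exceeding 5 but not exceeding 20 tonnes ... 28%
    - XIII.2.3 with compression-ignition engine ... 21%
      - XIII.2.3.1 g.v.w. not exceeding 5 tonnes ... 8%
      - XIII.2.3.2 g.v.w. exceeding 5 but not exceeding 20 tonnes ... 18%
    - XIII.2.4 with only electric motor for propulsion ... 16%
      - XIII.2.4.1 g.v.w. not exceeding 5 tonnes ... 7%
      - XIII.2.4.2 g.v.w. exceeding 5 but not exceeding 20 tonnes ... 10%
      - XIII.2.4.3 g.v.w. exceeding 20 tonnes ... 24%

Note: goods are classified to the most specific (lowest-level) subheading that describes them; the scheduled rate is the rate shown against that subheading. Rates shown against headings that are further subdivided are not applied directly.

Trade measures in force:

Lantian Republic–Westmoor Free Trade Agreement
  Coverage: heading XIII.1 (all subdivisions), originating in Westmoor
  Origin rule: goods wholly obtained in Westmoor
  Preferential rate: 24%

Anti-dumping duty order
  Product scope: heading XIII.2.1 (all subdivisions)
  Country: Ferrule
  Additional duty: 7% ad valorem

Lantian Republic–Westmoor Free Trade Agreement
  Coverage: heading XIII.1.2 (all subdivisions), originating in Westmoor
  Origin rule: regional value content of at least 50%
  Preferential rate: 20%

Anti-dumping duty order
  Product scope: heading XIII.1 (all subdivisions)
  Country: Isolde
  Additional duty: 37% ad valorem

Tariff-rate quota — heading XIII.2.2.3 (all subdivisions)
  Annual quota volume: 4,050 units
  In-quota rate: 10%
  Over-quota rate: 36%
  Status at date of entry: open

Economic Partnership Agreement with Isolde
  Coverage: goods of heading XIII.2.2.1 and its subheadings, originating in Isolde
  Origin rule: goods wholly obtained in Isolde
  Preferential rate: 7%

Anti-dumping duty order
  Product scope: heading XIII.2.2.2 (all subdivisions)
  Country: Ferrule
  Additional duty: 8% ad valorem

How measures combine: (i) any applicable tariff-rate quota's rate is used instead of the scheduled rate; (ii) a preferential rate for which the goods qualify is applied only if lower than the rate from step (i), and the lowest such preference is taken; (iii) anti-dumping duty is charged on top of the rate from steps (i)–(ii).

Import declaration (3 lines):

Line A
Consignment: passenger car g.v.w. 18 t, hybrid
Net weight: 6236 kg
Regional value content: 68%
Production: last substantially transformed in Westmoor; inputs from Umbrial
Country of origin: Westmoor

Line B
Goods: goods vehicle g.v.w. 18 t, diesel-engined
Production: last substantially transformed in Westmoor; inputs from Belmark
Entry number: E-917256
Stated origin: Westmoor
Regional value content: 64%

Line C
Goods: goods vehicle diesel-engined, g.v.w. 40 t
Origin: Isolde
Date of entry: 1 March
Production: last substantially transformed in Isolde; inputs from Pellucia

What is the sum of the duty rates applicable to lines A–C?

71%

Line A: passenger car → XIII.2; hybrid → XIII.2.2; g.v.w. 18 t → XIII.2.2.3. Scheduled 28%. quota on XIII.2.2.3 open → in-quota 10%; Westmoor agreement on XIII.1: XIII.2.2.3 not covered; Westmoor agreement on XIII.1.2: XIII.2.2.3 not covered. → 10%.
Line B: goods vehicle → XIII.1; diesel-engined → XIII.1.2; g.v.w. 18 t → XIII.1.2.3. Scheduled 26%. Westmoor agreement on XIII.1: not wholly obtained; Westmoor agreement on XIII.1.2: RVC ≥ 50% → 20% available; preferential 20%. → 20%.
Line C: goods vehicle → XIII.1; diesel-engined → XIII.1.2; g.v.w. 40 t → XIII.1.2.1. Scheduled 4%. Isolde agreement on XIII.2.2.1: XIII.1.2.1 not covered; anti-dumping (Isolde, XIII.1): +37%; total 4% + 37% = 41%. → 41%.
Sum: 10% + 20% + 41% = 71%.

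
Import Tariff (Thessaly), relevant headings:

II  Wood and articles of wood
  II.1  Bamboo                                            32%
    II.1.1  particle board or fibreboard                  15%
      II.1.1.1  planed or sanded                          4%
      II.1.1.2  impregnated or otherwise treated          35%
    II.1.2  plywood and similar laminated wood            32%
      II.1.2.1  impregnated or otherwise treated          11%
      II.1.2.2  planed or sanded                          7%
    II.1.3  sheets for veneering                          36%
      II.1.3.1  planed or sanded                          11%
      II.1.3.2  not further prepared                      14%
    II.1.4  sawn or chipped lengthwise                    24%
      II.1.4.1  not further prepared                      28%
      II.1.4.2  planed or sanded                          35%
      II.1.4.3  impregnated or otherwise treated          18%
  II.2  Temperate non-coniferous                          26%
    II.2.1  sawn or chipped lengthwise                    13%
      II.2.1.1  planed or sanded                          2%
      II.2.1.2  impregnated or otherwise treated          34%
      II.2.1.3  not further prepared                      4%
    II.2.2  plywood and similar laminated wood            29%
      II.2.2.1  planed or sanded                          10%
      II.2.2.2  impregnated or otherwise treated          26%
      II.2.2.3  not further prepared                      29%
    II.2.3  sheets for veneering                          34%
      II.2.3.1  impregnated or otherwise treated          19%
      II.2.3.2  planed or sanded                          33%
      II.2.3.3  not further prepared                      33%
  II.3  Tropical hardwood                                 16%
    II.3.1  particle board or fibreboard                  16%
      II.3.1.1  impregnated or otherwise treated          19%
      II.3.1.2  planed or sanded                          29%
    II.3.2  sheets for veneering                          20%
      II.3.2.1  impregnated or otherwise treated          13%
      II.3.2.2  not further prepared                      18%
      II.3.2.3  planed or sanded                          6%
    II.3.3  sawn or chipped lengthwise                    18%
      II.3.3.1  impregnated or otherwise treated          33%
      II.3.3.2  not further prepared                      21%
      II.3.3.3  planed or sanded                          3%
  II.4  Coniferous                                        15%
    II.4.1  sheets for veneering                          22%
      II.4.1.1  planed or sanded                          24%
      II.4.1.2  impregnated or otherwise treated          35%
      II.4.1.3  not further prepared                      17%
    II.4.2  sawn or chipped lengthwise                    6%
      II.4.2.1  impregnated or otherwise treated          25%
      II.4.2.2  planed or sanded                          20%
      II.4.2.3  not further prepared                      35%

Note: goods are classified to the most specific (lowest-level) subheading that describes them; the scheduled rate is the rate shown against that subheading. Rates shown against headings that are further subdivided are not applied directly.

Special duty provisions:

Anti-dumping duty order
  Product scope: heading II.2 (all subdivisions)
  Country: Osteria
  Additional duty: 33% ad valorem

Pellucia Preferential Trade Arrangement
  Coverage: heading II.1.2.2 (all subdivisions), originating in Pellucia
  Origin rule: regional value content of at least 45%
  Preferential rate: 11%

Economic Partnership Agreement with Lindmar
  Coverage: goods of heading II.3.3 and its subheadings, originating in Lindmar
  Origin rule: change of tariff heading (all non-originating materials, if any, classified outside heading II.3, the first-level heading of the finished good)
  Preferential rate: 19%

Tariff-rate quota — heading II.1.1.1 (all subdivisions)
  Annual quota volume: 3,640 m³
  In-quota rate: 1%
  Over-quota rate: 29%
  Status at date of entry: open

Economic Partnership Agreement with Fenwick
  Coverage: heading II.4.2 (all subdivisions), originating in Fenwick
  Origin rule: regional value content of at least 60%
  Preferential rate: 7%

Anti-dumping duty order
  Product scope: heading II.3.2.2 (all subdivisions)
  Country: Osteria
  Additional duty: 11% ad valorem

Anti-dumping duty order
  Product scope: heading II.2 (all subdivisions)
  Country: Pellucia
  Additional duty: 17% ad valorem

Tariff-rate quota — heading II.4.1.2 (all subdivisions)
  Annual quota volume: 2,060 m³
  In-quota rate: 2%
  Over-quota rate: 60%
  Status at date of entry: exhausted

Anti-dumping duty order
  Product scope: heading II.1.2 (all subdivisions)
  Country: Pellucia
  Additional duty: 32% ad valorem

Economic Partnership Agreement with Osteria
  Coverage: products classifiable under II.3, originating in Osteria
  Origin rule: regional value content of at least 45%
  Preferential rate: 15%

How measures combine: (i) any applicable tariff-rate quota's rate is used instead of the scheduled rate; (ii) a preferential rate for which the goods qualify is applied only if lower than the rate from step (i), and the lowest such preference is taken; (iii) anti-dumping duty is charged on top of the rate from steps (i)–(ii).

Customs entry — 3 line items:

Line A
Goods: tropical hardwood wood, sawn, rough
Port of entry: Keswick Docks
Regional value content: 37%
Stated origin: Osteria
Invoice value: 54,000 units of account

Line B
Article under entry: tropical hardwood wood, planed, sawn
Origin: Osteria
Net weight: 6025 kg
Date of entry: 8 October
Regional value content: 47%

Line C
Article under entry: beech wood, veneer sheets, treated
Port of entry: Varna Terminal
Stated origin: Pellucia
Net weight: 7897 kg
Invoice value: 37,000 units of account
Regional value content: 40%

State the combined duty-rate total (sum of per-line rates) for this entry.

60%

Line A: tropical hardwood → II.3; sawn → II.3.3; rough → II.3.3.2. Scheduled 21%. Osteria agreement on II.3: RVC < 45%. → 21%.
Line B: tropical hardwood → II.3; sawn → II.3.3; planed → II.3.3.3. Scheduled 3%. Osteria agreement on II.3: RVC ≥ 45% → 15% available; preference 15% not lower than 3% → no reduction. → 3%.
Line C: beech → II.2; veneer sheets → II.2.3; treated → II.2.3.1. Scheduled 19%. Pellucia agreement on II.1.2.2: II.2.3.1 not covered; anti-dumping (Pellucia, II.2): +17%; total 19% + 17% = 36%. → 36%.
Sum: 21% + 3% + 36% = 60%.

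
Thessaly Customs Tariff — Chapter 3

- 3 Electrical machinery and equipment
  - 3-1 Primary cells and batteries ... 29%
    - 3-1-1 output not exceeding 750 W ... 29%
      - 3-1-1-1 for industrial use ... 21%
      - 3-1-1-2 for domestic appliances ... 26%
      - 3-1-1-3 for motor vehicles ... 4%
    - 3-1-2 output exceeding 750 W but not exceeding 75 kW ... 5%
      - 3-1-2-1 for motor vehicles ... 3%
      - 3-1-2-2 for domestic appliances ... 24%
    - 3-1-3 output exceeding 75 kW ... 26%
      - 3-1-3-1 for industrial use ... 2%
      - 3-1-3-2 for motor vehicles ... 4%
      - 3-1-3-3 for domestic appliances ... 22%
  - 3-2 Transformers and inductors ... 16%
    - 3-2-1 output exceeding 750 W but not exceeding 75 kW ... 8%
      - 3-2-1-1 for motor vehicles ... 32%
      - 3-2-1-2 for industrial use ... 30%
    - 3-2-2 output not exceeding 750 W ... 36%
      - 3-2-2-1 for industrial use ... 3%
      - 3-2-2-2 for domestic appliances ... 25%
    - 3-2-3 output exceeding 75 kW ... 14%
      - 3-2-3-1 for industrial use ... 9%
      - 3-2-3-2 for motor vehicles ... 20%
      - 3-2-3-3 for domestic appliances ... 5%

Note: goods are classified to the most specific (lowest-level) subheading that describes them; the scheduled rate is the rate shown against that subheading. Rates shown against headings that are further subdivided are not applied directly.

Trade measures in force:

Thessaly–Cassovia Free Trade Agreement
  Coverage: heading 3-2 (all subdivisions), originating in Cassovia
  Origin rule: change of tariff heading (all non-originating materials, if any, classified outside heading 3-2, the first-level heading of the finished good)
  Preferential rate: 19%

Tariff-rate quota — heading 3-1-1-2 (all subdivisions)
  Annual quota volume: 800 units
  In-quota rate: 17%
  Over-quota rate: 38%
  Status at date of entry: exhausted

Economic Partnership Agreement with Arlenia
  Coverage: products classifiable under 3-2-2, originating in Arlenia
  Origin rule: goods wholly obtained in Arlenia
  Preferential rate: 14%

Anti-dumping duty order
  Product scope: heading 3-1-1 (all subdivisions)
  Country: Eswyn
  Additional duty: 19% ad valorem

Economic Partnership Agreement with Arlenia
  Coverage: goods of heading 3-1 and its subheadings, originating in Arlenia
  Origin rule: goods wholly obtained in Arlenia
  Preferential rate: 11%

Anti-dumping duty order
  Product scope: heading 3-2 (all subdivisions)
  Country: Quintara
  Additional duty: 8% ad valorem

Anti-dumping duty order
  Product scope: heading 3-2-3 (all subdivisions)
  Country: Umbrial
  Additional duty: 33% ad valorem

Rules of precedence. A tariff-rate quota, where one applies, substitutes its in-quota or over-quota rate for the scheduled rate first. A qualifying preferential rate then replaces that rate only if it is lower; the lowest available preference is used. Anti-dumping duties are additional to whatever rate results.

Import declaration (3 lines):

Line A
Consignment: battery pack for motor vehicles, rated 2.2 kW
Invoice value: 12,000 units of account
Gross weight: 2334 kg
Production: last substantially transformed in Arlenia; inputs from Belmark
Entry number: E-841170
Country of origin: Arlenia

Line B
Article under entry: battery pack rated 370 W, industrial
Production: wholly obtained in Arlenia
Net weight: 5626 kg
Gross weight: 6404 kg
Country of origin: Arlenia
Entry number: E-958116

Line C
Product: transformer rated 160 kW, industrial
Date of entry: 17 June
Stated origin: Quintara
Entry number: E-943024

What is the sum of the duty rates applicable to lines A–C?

31%

Line A: battery pack → 3-1; rated 2.2 kW → 3-1-2; for motor vehicles → 3-1-2-1. Scheduled 3%. Arlenia agreement on 3-2-2: 3-1-2-1 not covered; Arlenia agreement on 3-1: not wholly obtained. → 3%.
Line B: battery pack → 3-1; rated 370 W → 3-1-1; industrial → 3-1-1-1. Scheduled 21%. Arlenia agreement on 3-2-2: 3-1-1-1 not covered; Arlenia agreement on 3-1: wholly obtained → 11% available; preferential 11%. → 11%.
Line C: transformer → 3-2; rated 160 kW → 3-2-3; industrial → 3-2-3-1. Scheduled 9%. anti-dumping (Quintara, 3-2): +8%; total 9% + 8% = 17%. → 17%.
Sum: 3% + 11% + 17% = 31%.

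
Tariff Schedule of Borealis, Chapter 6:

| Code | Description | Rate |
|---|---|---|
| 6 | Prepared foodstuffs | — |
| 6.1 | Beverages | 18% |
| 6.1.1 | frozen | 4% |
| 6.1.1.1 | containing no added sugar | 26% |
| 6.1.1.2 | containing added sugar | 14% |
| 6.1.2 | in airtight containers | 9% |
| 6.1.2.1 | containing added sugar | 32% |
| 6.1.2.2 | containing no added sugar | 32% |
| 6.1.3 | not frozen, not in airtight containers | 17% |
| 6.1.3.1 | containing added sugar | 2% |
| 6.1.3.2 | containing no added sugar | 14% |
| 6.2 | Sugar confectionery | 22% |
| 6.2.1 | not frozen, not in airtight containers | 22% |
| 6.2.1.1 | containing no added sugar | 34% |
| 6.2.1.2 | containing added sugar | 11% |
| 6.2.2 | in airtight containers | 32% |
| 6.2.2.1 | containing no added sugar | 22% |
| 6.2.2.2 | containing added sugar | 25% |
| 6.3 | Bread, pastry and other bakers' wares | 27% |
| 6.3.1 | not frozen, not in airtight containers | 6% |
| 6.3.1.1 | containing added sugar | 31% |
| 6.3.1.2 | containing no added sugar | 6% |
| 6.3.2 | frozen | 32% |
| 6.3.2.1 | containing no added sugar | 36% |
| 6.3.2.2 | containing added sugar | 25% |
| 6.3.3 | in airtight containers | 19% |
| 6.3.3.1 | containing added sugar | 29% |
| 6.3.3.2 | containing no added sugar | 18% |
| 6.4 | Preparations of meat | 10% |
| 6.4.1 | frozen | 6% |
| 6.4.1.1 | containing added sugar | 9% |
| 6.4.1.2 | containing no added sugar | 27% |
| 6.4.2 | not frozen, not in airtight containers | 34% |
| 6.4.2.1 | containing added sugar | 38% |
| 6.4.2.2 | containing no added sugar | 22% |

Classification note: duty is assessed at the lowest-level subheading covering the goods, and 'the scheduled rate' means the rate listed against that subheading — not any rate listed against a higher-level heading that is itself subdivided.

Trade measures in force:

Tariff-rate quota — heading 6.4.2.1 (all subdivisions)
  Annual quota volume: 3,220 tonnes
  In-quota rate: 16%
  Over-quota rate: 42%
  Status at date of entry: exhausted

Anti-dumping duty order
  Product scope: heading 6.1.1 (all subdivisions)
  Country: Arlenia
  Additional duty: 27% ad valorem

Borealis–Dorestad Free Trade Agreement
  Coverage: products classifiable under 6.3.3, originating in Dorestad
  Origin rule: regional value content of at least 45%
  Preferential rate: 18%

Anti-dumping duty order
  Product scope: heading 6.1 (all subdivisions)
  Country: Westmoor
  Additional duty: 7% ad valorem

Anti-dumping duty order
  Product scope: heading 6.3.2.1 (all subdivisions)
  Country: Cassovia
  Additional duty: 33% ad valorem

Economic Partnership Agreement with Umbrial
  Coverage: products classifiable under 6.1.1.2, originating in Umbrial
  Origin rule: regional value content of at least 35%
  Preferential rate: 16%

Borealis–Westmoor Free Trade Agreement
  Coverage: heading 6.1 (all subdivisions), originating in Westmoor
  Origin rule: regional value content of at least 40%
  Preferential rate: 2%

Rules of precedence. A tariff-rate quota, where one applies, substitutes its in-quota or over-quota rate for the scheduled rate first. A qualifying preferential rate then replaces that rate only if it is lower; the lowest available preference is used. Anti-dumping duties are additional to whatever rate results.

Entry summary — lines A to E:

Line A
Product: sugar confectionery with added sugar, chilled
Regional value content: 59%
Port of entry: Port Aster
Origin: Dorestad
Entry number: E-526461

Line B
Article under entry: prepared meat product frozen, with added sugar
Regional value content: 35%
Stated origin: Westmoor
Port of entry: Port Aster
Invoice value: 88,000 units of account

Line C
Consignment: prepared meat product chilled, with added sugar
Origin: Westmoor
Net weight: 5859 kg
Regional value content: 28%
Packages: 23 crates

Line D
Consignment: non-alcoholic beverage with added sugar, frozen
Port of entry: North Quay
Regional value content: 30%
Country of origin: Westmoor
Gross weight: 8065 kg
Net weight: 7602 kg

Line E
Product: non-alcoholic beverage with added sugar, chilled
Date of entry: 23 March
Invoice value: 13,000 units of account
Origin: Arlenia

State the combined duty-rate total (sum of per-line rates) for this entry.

Line A: sugar confectionery → 6.2; chilled → 6.2.1; with added sugar → 6.2.1.2. Scheduled 11%. Dorestad agreement on 6.3.3: 6.2.1.2 not covered. → 11%.
Line B: prepared meat product → 6.4; frozen → 6.4.1; with added sugar → 6.4.1.1. Scheduled 9%. Westmoor agreement on 6.1: 6.4.1.1 not covered. → 9%.
Line C: prepared meat product → 6.4; chilled → 6.4.2; with added sugar → 6.4.2.1. Scheduled 38%. quota on 6.4.2.1 exhausted → over-quota 42%; Westmoor agreement on 6.1: 6.4.2.1 not covered. → 42%.
Line D: non-alcoholic beverage → 6.1; frozen → 6.1.1; with added sugar → 6.1.1.2. Scheduled 14%. Westmoor agreement on 6.1: RVC < 40%; anti-dumping (Westmoor, 6.1): +7%; total 14% + 7% = 21%. → 21%.
Line E: non-alcoholic beverage → 6.1; chilled → 6.1.3; with added sugar → 6.1.3.1. Scheduled 2%. No special measure applies. → 2%.
Sum: 11% + 9% + 42% + 21% + 2% = 85%.

85%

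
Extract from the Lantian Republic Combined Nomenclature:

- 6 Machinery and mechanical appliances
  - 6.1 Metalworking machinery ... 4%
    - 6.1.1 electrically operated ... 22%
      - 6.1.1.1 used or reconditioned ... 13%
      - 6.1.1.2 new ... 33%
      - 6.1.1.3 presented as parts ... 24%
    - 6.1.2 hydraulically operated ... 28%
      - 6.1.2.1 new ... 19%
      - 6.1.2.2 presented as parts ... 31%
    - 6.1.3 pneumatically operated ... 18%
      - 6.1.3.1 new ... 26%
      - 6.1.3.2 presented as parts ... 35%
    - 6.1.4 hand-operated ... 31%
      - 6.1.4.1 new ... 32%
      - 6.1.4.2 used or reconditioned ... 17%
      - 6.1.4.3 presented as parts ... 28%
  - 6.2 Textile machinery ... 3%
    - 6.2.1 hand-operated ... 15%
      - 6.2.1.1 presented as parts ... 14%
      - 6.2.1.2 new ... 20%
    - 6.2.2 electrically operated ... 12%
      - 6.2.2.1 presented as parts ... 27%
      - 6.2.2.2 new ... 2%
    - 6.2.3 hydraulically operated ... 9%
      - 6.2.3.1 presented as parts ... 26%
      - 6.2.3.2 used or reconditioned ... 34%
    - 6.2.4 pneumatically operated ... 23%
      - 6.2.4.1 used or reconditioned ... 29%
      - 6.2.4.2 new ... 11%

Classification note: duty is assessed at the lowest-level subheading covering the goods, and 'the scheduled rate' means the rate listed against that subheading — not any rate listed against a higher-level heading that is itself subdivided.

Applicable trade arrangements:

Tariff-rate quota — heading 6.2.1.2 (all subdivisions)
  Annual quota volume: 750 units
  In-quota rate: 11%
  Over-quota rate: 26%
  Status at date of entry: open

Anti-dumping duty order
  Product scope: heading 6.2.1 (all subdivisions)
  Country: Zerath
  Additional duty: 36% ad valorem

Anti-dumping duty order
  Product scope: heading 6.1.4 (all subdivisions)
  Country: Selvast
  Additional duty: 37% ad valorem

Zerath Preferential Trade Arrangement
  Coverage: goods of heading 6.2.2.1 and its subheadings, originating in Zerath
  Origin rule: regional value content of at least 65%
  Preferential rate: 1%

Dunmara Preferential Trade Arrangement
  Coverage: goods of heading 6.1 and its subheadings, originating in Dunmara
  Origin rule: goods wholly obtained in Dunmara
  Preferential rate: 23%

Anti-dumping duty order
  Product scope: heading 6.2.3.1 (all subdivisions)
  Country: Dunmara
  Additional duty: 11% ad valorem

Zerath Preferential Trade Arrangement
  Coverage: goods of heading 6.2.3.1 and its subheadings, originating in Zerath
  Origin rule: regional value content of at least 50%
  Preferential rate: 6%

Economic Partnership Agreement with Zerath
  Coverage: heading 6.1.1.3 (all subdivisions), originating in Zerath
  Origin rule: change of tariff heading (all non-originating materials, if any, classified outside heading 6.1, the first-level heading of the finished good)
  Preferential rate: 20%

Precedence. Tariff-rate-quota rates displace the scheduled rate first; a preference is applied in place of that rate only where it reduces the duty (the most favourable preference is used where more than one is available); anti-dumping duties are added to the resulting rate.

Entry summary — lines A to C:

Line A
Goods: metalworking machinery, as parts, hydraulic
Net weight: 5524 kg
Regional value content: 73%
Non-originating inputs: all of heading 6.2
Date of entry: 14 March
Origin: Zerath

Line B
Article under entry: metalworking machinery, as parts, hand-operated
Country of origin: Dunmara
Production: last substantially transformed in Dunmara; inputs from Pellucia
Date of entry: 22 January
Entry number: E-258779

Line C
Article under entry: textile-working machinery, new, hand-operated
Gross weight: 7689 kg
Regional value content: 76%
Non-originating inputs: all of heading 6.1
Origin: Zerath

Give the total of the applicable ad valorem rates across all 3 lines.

Line A: metalworking → 6.1; hydraulic → 6.1.2; as parts → 6.1.2.2. Scheduled 31%. Zerath agreement on 6.2.2.1: 6.1.2.2 not covered; Zerath agreement on 6.2.3.1: 6.1.2.2 not covered; Zerath agreement on 6.1.1.3: 6.1.2.2 not covered. → 31%.
Line B: metalworking → 6.1; hand-operated → 6.1.4; as parts → 6.1.4.3. Scheduled 28%. Dunmara agreement on 6.1: not wholly obtained. → 28%.
Line C: textile-working → 6.2; hand-operated → 6.2.1; new → 6.2.1.2. Scheduled 20%. quota on 6.2.1.2 open → in-quota 11%; Zerath agreement on 6.2.2.1: 6.2.1.2 not covered; Zerath agreement on 6.2.3.1: 6.2.1.2 not covered; Zerath agreement on 6.1.1.3: 6.2.1.2 not covered; anti-dumping (Zerath, 6.2.1): +36%; total 11% + 36% = 47%. → 47%.
Sum: 31% + 28% + 47% = 106%.

106%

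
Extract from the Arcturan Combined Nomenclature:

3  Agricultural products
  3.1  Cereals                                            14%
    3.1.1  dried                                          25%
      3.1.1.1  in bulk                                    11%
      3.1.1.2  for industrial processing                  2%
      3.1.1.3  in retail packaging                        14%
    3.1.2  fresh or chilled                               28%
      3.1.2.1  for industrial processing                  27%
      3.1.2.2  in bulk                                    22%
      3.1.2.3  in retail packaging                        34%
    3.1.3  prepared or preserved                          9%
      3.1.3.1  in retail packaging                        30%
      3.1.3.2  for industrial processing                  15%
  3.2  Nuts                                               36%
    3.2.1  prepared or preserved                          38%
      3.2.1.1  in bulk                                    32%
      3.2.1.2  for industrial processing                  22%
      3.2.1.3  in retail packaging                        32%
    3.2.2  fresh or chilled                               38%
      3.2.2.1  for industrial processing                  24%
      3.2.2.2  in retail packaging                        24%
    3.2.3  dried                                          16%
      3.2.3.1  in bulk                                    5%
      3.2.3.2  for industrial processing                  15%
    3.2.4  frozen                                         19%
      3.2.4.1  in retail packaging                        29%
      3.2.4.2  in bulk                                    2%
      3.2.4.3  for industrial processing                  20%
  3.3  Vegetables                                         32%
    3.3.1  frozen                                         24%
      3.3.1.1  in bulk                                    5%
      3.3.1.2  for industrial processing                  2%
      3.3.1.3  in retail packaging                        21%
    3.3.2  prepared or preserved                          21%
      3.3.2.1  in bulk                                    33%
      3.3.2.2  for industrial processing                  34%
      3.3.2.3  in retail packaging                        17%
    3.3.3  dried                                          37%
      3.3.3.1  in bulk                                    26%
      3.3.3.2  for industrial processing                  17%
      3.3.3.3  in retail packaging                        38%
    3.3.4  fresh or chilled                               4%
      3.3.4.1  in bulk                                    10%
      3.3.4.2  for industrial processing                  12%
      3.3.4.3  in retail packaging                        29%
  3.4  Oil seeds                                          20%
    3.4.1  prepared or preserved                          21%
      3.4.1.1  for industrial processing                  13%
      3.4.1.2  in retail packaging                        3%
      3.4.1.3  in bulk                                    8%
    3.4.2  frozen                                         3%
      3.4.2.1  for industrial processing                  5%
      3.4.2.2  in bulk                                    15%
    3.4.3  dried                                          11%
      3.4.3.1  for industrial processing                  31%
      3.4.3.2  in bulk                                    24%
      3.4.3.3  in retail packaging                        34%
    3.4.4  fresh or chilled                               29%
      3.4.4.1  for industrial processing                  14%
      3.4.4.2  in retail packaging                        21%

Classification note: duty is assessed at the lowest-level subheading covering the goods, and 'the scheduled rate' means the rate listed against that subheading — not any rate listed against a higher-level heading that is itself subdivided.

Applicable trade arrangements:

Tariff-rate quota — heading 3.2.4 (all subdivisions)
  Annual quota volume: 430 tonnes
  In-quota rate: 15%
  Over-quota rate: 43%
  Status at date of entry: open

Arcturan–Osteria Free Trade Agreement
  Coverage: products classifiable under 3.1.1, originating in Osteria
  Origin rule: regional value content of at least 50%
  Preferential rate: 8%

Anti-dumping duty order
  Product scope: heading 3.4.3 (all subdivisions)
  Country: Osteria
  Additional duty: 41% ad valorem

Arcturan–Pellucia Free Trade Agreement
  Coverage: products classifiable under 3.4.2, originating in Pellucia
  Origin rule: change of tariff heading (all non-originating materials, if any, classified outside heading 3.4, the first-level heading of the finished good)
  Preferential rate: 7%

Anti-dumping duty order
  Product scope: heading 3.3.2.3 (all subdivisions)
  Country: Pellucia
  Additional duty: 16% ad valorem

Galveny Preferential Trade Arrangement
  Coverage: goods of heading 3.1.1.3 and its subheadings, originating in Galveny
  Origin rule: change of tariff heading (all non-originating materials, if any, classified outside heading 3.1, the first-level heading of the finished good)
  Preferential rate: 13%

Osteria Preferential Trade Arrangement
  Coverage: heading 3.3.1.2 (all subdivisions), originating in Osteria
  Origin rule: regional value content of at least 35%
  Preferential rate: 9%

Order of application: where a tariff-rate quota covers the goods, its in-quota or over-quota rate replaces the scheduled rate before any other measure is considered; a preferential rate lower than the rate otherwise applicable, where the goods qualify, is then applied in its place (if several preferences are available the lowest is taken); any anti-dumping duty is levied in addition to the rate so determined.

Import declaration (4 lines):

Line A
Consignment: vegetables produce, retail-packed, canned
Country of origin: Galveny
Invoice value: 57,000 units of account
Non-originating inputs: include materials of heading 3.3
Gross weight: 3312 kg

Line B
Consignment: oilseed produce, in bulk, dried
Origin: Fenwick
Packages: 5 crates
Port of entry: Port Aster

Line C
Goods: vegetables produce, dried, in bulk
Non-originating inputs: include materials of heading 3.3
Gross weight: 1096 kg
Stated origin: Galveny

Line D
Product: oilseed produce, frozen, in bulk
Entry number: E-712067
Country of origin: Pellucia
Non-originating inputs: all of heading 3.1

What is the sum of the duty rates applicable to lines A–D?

74%

Line A: vegetables → 3.3; canned → 3.3.2; retail-packed → 3.3.2.3. Scheduled 17%. Galveny agreement on 3.1.1.3: 3.3.2.3 not covered. → 17%.
Line B: oilseed → 3.4; dried → 3.4.3; in bulk → 3.4.3.2. Scheduled 24%. No special measure applies. → 24%.
Line C: vegetables → 3.3; dried → 3.3.3; in bulk → 3.3.3.1. Scheduled 26%. Galveny agreement on 3.1.1.3: 3.3.3.1 not covered. → 26%.
Line D: oilseed → 3.4; frozen → 3.4.2; in bulk → 3.4.2.2. Scheduled 15%. Pellucia agreement on 3.4.2: CTH met → 7% available; preferential 7%. → 7%.
Sum: 17% + 24% + 26% + 7% = 74%.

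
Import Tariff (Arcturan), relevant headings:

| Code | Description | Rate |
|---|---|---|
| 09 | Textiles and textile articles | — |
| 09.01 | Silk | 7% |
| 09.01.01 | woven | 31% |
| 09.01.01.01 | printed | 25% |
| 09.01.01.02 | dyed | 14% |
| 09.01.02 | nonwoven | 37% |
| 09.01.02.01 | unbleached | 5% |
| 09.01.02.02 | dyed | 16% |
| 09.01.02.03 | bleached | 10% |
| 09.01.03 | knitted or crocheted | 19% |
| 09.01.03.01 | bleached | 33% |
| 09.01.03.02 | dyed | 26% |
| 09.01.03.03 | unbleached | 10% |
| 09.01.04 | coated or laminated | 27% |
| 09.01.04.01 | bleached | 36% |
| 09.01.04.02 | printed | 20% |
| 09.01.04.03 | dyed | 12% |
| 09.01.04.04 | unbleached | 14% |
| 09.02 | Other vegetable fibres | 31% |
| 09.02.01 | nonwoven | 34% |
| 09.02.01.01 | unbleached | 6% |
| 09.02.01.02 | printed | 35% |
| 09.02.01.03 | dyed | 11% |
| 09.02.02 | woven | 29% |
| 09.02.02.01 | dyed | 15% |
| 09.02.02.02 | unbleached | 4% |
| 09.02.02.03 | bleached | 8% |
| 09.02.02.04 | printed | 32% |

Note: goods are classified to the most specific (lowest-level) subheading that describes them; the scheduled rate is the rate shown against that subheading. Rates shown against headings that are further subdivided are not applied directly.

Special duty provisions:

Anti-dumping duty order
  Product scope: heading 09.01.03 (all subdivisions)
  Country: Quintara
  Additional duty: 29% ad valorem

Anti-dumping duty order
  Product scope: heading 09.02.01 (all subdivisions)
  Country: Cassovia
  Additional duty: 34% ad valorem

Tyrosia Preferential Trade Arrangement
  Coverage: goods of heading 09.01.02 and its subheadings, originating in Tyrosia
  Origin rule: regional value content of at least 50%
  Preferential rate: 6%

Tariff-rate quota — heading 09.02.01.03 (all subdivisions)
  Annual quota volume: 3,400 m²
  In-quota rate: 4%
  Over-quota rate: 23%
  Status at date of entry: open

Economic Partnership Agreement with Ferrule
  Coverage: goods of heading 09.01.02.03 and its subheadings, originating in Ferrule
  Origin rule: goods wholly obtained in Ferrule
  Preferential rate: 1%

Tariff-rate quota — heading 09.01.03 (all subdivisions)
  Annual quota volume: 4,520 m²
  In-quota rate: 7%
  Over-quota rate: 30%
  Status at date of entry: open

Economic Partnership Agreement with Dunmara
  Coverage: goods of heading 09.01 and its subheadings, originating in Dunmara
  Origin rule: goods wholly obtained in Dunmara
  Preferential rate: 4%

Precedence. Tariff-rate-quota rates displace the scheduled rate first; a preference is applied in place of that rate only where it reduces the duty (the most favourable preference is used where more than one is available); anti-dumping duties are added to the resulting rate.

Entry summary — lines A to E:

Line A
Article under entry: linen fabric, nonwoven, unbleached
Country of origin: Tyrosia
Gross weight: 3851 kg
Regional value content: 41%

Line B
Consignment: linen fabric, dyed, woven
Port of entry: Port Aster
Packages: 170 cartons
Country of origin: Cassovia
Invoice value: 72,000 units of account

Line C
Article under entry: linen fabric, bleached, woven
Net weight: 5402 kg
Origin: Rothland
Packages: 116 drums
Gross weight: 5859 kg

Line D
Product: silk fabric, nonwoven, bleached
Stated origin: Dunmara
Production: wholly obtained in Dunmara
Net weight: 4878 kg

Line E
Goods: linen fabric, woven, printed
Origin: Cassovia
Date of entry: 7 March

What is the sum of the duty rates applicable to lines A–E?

65%

Line A: linen → 09.02; nonwoven → 09.02.01; unbleached → 09.02.01.01. Scheduled 6%. Tyrosia agreement on 09.01.02: 09.02.01.01 not covered. → 6%.
Line B: linen → 09.02; woven → 09.02.02; dyed → 09.02.02.01. Scheduled 15%. No special measure applies. → 15%.
Line C: linen → 09.02; woven → 09.02.02; bleached → 09.02.02.03. Scheduled 8%. No special measure applies. → 8%.
Line D: silk → 09.01; nonwoven → 09.01.02; bleached → 09.01.02.03. Scheduled 10%. Dunmara agreement on 09.01: wholly obtained → 4% available; preferential 4%. → 4%.
Line E: linen → 09.02; woven → 09.02.02; printed → 09.02.02.04. Scheduled 32%. No special measure applies. → 32%.
Sum: 6% + 15% + 8% + 4% + 32% = 65%.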